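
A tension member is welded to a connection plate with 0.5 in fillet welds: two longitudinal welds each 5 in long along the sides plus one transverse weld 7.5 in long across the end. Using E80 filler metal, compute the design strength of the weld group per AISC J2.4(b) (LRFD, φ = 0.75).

E80XX → F_EXX = 80 ksi.
t_e = 0.707 × 0.5 = 0.3535 in.
R_nwl = 0.6 × 80 × 0.3535 × 10 = 169.7 kips (longitudinal, 2 welds).
R_nwt = 0.6 × 80 × 0.3535 × 7.5 = 127.3 kips (transverse, base value).
(i) R_nwl + R_nwt = 296.9 kips; (ii) 0.85 R_nwl + 1.5 R_nwt = 335.1 kips.
R_n = max = 335.1 kips [governs: (ii)]; φR_n = 251.3 kips.

φR_n ≈ 251 kips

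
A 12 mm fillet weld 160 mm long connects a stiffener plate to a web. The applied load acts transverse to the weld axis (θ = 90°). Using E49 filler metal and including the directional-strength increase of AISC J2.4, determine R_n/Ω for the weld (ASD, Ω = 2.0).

R_n/Ω ≈ 299 kN

E49XX → F_EXX = 490 MPa.
t_e = 0.707 × 12 = 8.484 mm; A_we = 8.484 × 160 = 1357 mm².
Directional factor: 1.0 + 0.5 sin^1.5(90°) = 1.5.
F_nw = 0.6 × 490 × 1.5 = 441 MPa.
R_n/Ω = (441 × 1357) / 2.0 × 10⁻³ = 299.3 kN.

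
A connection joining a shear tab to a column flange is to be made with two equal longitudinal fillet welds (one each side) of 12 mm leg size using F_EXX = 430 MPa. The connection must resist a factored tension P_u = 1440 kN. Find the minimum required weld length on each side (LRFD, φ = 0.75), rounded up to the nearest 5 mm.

L = 440 mm on each side

Throat t_e = 0.707 × 12 = 8.484 mm.
φr_n = 0.75 × 0.6 × 430 × 8.484 × 10⁻³ = 1.642 kN/mm.
L_req = P_u / φr_n = 1440 / 1.642 = 877.2 mm total.
Per side: 877.2 / 2 = 438.6 mm.
Round up → use L = 440 mm on each side.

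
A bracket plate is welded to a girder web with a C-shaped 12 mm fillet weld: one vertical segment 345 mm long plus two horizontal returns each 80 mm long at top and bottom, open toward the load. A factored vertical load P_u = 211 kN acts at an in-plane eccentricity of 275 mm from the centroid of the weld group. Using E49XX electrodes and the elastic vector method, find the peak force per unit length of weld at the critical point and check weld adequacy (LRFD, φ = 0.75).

E49XX → F_EXX = 490 MPa.
Total weld length L_w = 505 mm. Treat welds as unit-width lines.
Centroid: x̄ = 2×80×40 / 505 = 12.67 mm from the vertical weld.
Polar moment about centroid: J = I_x + I_y = [345³/12 + 2×80×172.5²] + [345×12.67² + 2(80³/12 + 80×27.33²)] = 8443000 mm³.
Direct shear f_v = P/L_w = 211×10³ / 505 = 417.8 N/mm (vertical).
Torsion M = P·e = 211×10³ × 275 = 58025000 N·mm.
Critical point at (x, y) = (67.33, 172.5) from centroid. f_tx = M·y/J = 1185 N/mm; f_ty = M·x/J = 462.7 N/mm.
Resultant f_max = √[f_tx² + (f_v + f_ty)²] = √[1185² + (417.8 + 462.7)²] = 1477 N/mm.
Capacity per unit length: φr_n = 0.75 × 0.6 × 490 × (0.707 × 12) = 1871 N/mm.
1477 ≤ 1871 → adequate.

f_max ≈ 1480 N/mm; adequate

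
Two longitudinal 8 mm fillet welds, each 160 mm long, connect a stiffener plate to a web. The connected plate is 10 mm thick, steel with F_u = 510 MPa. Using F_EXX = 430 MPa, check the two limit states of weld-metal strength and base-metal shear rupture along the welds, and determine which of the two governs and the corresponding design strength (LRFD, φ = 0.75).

φR_n ≈ 350 kN (weld metal governs)

t_e = 0.707 × 8 = 5.656 mm; L = 320 mm.
Weld metal: φR_n = 0.75 × 0.6 × 430 × 5.656 × 320 × 10⁻³ = 350.2 kN.
Base metal (shear rupture): φR_n = 0.75 × 0.6 × 510 × 10 × 320 × 10⁻³ = 734.4 kN.
Governing: weld metal.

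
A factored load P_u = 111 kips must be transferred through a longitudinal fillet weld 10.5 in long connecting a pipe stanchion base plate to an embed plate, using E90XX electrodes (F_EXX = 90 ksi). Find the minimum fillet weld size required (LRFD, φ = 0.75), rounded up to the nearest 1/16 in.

w = 3/8 in

Total weld length L = 10.5 in.
Required throat t_e = P_u / (φ × 0.6 F_EXX × L) = 111 / (0.75 × 0.6 × 90 × 10.5) = 0.261 in.
Required leg w = t_e / 0.707 = 0.3692 in → use 3/8 in.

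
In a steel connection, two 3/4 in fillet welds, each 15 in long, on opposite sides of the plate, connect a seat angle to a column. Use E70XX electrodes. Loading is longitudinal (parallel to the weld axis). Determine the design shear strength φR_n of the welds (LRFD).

E70XX → F_EXX = 70 ksi.
Effective throat t_e = 0.707 × 0.75 = 0.5302 in.
Total length L = 30 in; A_we = 0.5302 × 30 = 15.91 in².
F_nw = 0.6 F_EXX = 0.6 × 70 = 42 ksi.
φR_n = 0.75 × 42 × 15.91 = 501.1 kips.

φR_n ≈ 501 kips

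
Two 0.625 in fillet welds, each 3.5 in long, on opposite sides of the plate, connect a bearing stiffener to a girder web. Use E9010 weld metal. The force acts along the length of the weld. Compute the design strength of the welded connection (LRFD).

φR_n ≈ 125 kips

E90XX → F_EXX = 90 ksi.
Effective throat t_e = 0.707 × 0.625 = 0.4419 in.
Total length L = 7 in; A_we = 0.4419 × 7 = 3.093 in².
F_nw = 0.6 F_EXX = 0.6 × 90 = 54 ksi.
φR_n = 0.75 × 54 × 3.093 = 125.3 kips.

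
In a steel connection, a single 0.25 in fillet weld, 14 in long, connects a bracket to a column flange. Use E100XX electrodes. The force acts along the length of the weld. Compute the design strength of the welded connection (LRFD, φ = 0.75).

E100XX → F_EXX = 100 ksi.
Effective throat t_e = 0.707 × 0.25 = 0.1767 in.
Total length L = 14 in; A_we = 0.1767 × 14 = 2.474 in².
F_nw = 0.6 F_EXX = 0.6 × 100 = 60 ksi.
φR_n = 0.75 × 60 × 2.474 = 111.4 kip.

φR_n ≈ 111 kip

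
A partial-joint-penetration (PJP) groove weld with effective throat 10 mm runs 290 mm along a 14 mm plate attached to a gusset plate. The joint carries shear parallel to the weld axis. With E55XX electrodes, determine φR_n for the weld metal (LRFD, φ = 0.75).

E55XX → F_EXX = 550 MPa.
Effective throat (given) t_e = 10 mm.
A_we = 10 × 290 = 2900 mm².
F_nw = 0.6 F_EXX = 330 MPa.
φR_n = 0.75 × 330 × 2900 × 10⁻³ = 717.8 kN.

φR_n ≈ 718 kN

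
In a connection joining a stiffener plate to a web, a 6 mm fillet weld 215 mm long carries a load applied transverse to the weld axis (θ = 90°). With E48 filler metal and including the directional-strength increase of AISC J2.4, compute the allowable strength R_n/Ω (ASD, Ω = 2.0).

R_n/Ω ≈ 197 kN

E48XX → F_EXX = 480 MPa.
t_e = 0.707 × 6 = 4.242 mm; A_we = 4.242 × 215 = 912 mm².
Directional factor: 1.0 + 0.5 sin^1.5(90°) = 1.5.
F_nw = 0.6 × 480 × 1.5 = 432 MPa.
R_n/Ω = (432 × 912) / 2.0 × 10⁻³ = 197 kN.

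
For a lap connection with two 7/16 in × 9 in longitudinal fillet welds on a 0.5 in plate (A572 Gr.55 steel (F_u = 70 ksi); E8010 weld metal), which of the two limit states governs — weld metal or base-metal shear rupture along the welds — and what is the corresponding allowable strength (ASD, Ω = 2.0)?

E80XX → F_EXX = 80 ksi.
t_e = 0.707 × 0.4375 = 0.3093 in; L = 18 in.
Weld metal: R_n/Ω = (1/2.0) × 0.6 × 80 × 0.3093 × 18 = 133.6 kips.
Base metal (shear rupture): R_n/Ω = (1/2.0) × 0.6 × 70 × 0.5 × 18 = 189 kips.
Governing: weld metal.

R_n/Ω ≈ 134 kips (weld metal governs)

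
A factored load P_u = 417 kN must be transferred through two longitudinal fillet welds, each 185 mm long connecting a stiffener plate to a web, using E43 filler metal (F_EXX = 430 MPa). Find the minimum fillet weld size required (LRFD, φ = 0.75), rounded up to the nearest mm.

Total weld length L = 370 mm.
Required throat t_e = P_u / (φ × 0.6 F_EXX × L) = 417 / (0.75 × 0.6 × 430 × 370 × 10⁻³) = 5.824 mm.
Required leg w = t_e / 0.707 = 8.238 mm → use 9 mm.

w = 9 mm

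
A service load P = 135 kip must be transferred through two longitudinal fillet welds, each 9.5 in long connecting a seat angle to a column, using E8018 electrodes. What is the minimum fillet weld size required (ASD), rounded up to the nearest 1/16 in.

w = 7/16 in

E80XX → F_EXX = 80 ksi.
Total weld length L = 19 in.
Required throat t_e = P × Ω / (0.6 F_EXX × L) = 135 × 2.0 / (0.6 × 80 × 19) = 0.2961 in.
Required leg w = t_e / 0.707 = 0.4187 in → use 7/16 in.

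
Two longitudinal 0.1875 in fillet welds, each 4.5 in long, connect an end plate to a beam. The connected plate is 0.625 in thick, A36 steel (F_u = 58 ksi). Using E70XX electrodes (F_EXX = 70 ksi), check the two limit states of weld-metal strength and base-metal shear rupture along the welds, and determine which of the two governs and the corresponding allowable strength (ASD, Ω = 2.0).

t_e = 0.707 × 0.1875 = 0.1326 in; L = 9 in.
Weld metal: R_n/Ω = (1/2.0) × 0.6 × 70 × 0.1326 × 9 = 25.05 kip.
Base metal (shear rupture): R_n/Ω = (1/2.0) × 0.6 × 58 × 0.625 × 9 = 97.88 kip.
Governing: weld metal.

R_n/Ω ≈ 25.1 kip (weld metal governs)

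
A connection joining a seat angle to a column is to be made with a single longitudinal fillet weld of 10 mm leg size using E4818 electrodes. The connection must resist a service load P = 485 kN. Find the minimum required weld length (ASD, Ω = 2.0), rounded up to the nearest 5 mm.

E48XX → F_EXX = 480 MPa.
Throat t_e = 0.707 × 10 = 7.07 mm.
r_n/Ω = (0.6 × 480 × 7.07) / 2.0 = 1018 N/mm = 1.018 kN/mm.
L_req = P / (r_n/Ω) = 485 / 1.018 = 476.4 mm total.
Round up → use L = 480 mm.

L = 480 mm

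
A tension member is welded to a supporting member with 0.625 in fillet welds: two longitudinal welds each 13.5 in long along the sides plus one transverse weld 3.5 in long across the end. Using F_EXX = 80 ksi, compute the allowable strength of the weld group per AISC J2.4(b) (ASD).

R_n/Ω ≈ 323 kip

t_e = 0.707 × 0.625 = 0.4419 in.
R_nwl = 0.6 × 80 × 0.4419 × 27 = 572.7 kip (longitudinal, 2 welds).
R_nwt = 0.6 × 80 × 0.4419 × 3.5 = 74.23 kip (transverse, base value).
(i) R_nwl + R_nwt = 646.9 kip; (ii) 0.85 R_nwl + 1.5 R_nwt = 598.1 kip.
R_n = max = 646.9 kip [governs: (i)]; R_n/Ω = 323.5 kip.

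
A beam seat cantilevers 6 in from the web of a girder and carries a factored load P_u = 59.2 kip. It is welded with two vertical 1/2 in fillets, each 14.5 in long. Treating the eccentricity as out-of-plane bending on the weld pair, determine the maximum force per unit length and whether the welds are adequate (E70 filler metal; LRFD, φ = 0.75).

f_max ≈ 5.46 kip/in; adequate

E70XX → F_EXX = 70 ksi.
L_w = 2 × 14.5 = 29 in; section modulus (unit throat) S = 2 × L²/6 = 70.08 in².
Direct shear f_v = P/L_w = 59.2/29 = 2.041 kip/in.
Moment M = P × e = 59.2 × 6 = 355.2 kip·in; bending f_b = M/S = 5.068 kip/in.
f_max = √(f_v² + f_b²) = √(2.041² + 5.068²) = 5.464 kip/in.
φr_n = 0.75 × 0.6 × 70 × (0.707 × 0.5) = 11.14 kip/in → adequate.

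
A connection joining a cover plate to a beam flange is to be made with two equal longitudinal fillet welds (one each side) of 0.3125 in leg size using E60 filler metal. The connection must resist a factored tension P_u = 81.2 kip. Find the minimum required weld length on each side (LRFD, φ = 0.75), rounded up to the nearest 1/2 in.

E60XX → F_EXX = 60 ksi.
Throat t_e = 0.707 × 0.3125 = 0.2209 in.
φr_n = 0.75 × 0.6 × 60 × 0.2209 = 5.965 kip/in.
L_req = P_u / φr_n = 81.2 / 5.965 = 13.61 in total.
Per side: 13.61 / 2 = 6.806 in.
Round up → use L = 7 in on each side.

L = 7 in on each side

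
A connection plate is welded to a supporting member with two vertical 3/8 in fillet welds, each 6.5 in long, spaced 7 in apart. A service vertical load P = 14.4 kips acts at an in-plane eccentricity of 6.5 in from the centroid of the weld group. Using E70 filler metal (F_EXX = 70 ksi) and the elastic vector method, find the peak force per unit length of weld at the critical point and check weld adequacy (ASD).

Total weld length L_w = 13 in. Treat welds as unit-width lines.
Polar moment about centroid: J = 2[d³/12 + d(b/2)²] = 2[6.5³/12 + 6.5×3.5²] = 205 in³.
Direct shear f_v = P/L_w = 14.4 / 13 = 1.108 kip/in (vertical).
Torsion M = P·e = 14.4 × 6.5 = 93.6 kip·in.
Critical point at (x, y) = (3.5, 3.25) from centroid. f_tx = M·y/J = 1.484 kip/in; f_ty = M·x/J = 1.598 kip/in.
Resultant f_max = √[f_tx² + (f_v + f_ty)²] = √[1.484² + (1.108 + 1.598)²] = 3.086 kip/in.
Capacity per unit length: r_n/Ω = (1/2.0) × 0.6 × 70 × (0.707 × 0.375) = 5.568 kip/in.
3.086 ≤ 5.568 → adequate.

f_max ≈ 3.09 kip/in; adequate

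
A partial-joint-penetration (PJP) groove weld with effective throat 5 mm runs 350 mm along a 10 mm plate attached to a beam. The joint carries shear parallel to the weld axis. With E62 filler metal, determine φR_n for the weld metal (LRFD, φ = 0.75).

E62XX → F_EXX = 620 MPa.
Effective throat (given) t_e = 5 mm.
A_we = 5 × 350 = 1750 mm².
F_nw = 0.6 F_EXX = 372 MPa.
φR_n = 0.75 × 372 × 1750 × 10⁻³ = 488.2 kN.

φR_n ≈ 488 kN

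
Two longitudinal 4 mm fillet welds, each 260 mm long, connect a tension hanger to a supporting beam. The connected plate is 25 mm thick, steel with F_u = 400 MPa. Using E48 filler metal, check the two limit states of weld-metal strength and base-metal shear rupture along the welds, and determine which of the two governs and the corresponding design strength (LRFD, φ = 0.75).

φR_n ≈ 318 kN (weld metal governs)

E48XX → F_EXX = 480 MPa.
t_e = 0.707 × 4 = 2.828 mm; L = 520 mm.
Weld metal: φR_n = 0.75 × 0.6 × 480 × 2.828 × 520 × 10⁻³ = 317.6 kN.
Base metal (shear rupture): φR_n = 0.75 × 0.6 × 400 × 25 × 520 × 10⁻³ = 2340 kN.
Governing: weld metal.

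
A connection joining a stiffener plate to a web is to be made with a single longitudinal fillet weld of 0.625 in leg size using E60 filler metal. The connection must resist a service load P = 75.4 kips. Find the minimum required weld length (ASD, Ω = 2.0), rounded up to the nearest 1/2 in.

L = 9.5 in

E60XX → F_EXX = 60 ksi.
Throat t_e = 0.707 × 0.625 = 0.4419 in.
r_n/Ω = (0.6 × 60 × 0.4419) / 2.0 = 7.954 kip/in.
L_req = P / (r_n/Ω) = 75.4 / 7.954 = 9.48 in total.
Round up → use L = 9.5 in.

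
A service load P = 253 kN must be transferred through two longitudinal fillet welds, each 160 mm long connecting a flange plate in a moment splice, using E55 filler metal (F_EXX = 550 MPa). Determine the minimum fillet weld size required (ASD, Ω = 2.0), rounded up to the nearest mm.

Total weld length L = 320 mm.
Required throat t_e = P × Ω / (0.6 F_EXX × L) = 253 × 2.0 / (0.6 × 550 × 320 × 10⁻³) = 4.792 mm.
Required leg w = t_e / 0.707 = 6.777 mm → use 7 mm.

w = 7 mm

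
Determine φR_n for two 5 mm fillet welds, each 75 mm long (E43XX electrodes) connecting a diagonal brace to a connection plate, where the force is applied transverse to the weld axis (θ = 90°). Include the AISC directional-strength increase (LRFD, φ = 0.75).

φR_n ≈ 154 kN

E43XX → F_EXX = 430 MPa.
t_e = 0.707 × 5 = 3.535 mm; A_we = 3.535 × 150 = 530.2 mm².
Directional factor: 1.0 + 0.5 sin^1.5(90°) = 1.5.
F_nw = 0.6 × 430 × 1.5 = 387 MPa.
φR_n = 0.75 × 387 × 530.2 × 10⁻³ = 153.9 kN.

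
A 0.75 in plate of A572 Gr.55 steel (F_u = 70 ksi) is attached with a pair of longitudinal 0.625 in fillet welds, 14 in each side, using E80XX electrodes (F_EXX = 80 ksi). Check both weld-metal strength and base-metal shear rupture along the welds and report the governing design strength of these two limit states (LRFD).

φR_n ≈ 445 kips (weld metal governs)

t_e = 0.707 × 0.625 = 0.4419 in; L = 28 in.
Weld metal: φR_n = 0.75 × 0.6 × 80 × 0.4419 × 28 = 445.4 kips.
Base metal (shear rupture): φR_n = 0.75 × 0.6 × 70 × 0.75 × 28 = 661.5 kips.
Governing: weld metal.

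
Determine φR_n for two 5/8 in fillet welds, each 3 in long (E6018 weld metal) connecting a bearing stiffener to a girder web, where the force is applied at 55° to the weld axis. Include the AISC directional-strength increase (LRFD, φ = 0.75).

E60XX → F_EXX = 60 ksi.
t_e = 0.707 × 0.625 = 0.4419 in; A_we = 0.4419 × 6 = 2.651 in².
Directional factor: 1.0 + 0.5 sin^1.5(55°) = 1.371.
F_nw = 0.6 × 60 × 1.371 = 49.35 ksi.
φR_n = 0.75 × 49.35 × 2.651 = 98.12 kips.

φR_n ≈ 98.1 kips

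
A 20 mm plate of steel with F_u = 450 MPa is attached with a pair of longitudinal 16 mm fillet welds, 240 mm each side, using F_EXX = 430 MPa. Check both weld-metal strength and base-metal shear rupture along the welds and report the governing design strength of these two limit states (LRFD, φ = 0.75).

t_e = 0.707 × 16 = 11.31 mm; L = 480 mm.
Weld metal: φR_n = 0.75 × 0.6 × 430 × 11.31 × 480 × 10⁻³ = 1051 kN.
Base metal (shear rupture): φR_n = 0.75 × 0.6 × 450 × 20 × 480 × 10⁻³ = 1944 kN.
Governing: weld metal.

φR_n ≈ 1050 kN (weld metal governs)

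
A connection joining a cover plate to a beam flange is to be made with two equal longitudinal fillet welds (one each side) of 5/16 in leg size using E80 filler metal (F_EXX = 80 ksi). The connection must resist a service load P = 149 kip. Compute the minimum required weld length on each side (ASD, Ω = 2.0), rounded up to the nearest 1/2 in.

L = 14.5 in on each side

Throat t_e = 0.707 × 0.3125 = 0.2209 in.
r_n/Ω = (0.6 × 80 × 0.2209) / 2.0 = 5.302 kip/in.
L_req = P / (r_n/Ω) = 149 / 5.302 = 28.1 in total.
Per side: 28.1 / 2 = 14.05 in.
Round up → use L = 14.5 in on each side.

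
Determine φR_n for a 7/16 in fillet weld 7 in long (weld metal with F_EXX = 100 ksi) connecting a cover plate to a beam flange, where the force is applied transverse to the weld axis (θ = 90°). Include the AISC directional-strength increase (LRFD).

φR_n ≈ 146 kip

t_e = 0.707 × 0.4375 = 0.3093 in; A_we = 0.3093 × 7 = 2.165 in².
Directional factor: 1.0 + 0.5 sin^1.5(90°) = 1.5.
F_nw = 0.6 × 100 × 1.5 = 90 ksi.
φR_n = 0.75 × 90 × 2.165 = 146.2 kip.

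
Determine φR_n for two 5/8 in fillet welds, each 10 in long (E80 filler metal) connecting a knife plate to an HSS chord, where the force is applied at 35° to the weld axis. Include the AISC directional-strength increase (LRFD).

E80XX → F_EXX = 80 ksi.
t_e = 0.707 × 0.625 = 0.4419 in; A_we = 0.4419 × 20 = 8.837 in².
Directional factor: 1.0 + 0.5 sin^1.5(35°) = 1.217.
F_nw = 0.6 × 80 × 1.217 = 58.43 ksi.
φR_n = 0.75 × 58.43 × 8.837 = 387.3 kip.

φR_n ≈ 387 kip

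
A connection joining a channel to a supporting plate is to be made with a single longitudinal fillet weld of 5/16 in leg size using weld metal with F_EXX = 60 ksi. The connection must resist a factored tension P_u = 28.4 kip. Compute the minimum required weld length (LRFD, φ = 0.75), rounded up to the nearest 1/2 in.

Throat t_e = 0.707 × 0.3125 = 0.2209 in.
φr_n = 0.75 × 0.6 × 60 × 0.2209 = 5.965 kip/in.
L_req = P_u / φr_n = 28.4 / 5.965 = 4.761 in total.
Round up → use L = 5 in.

L = 5 in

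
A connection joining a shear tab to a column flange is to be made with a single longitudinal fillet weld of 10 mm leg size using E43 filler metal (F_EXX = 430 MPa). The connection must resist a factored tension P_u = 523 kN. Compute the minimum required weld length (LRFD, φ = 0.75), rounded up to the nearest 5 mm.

Throat t_e = 0.707 × 10 = 7.07 mm.
φr_n = 0.75 × 0.6 × 430 × 7.07 × 10⁻³ = 1.368 kN/mm.
L_req = P_u / φr_n = 523 / 1.368 = 382.3 mm total.
Round up → use L = 385 mm.

L = 385 mm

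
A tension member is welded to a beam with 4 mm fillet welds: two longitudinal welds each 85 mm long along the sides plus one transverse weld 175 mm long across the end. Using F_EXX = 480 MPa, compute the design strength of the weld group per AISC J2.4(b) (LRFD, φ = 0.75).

φR_n ≈ 249 kN

t_e = 0.707 × 4 = 2.828 mm.
R_nwl = 0.6 × 480 × 2.828 × 170 × 10⁻³ = 138.5 kN (longitudinal, 2 welds).
R_nwt = 0.6 × 480 × 2.828 × 175 × 10⁻³ = 142.5 kN (transverse, base value).
(i) R_nwl + R_nwt = 281 kN; (ii) 0.85 R_nwl + 1.5 R_nwt = 331.5 kN.
R_n = max = 331.5 kN [governs: (ii)]; φR_n = 248.6 kN.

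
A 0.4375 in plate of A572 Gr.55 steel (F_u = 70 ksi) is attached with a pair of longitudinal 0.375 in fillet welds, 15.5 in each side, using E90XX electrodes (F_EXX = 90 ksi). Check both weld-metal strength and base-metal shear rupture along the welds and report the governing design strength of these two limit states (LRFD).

t_e = 0.707 × 0.375 = 0.2651 in; L = 31 in.
Weld metal: φR_n = 0.75 × 0.6 × 90 × 0.2651 × 31 = 332.9 kip.
Base metal (shear rupture): φR_n = 0.75 × 0.6 × 70 × 0.4375 × 31 = 427.2 kip.
Governing: weld metal.

φR_n ≈ 333 kip (weld metal governs)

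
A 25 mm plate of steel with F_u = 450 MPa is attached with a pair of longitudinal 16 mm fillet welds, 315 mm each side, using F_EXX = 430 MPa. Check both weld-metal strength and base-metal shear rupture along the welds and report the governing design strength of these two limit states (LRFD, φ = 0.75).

φR_n ≈ 1380 kN (weld metal governs)

t_e = 0.707 × 16 = 11.31 mm; L = 630 mm.
Weld metal: φR_n = 0.75 × 0.6 × 430 × 11.31 × 630 × 10⁻³ = 1379 kN.
Base metal (shear rupture): φR_n = 0.75 × 0.6 × 450 × 25 × 630 × 10⁻³ = 3189 kN.
Governing: weld metal.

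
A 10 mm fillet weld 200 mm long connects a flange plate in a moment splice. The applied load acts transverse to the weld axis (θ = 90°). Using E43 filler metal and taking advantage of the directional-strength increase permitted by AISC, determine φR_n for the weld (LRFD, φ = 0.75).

E43XX → F_EXX = 430 MPa.
t_e = 0.707 × 10 = 7.07 mm; A_we = 7.07 × 200 = 1414 mm².
Directional factor: 1.0 + 0.5 sin^1.5(90°) = 1.5.
F_nw = 0.6 × 430 × 1.5 = 387 MPa.
φR_n = 0.75 × 387 × 1414 × 10⁻³ = 410.4 kN.

φR_n ≈ 410 kN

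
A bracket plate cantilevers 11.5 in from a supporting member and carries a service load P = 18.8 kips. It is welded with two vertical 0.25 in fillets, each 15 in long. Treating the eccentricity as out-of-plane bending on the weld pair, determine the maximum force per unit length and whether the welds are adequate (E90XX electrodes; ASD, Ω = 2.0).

E90XX → F_EXX = 90 ksi.
L_w = 2 × 15 = 30 in; section modulus (unit throat) S = 2 × L²/6 = 75 in².
Direct shear f_v = P/L_w = 18.8/30 = 0.6267 kip/in.
Moment M = P × e = 18.8 × 11.5 = 216.2 kip·in; bending f_b = M/S = 2.883 kip/in.
f_max = √(f_v² + f_b²) = √(0.6267² + 2.883²) = 2.95 kip/in.
r_n/Ω = (1/2.0) × 0.6 × 90 × (0.707 × 0.25) = 4.772 kip/in → adequate.

f_max ≈ 2.95 kip/in; adequate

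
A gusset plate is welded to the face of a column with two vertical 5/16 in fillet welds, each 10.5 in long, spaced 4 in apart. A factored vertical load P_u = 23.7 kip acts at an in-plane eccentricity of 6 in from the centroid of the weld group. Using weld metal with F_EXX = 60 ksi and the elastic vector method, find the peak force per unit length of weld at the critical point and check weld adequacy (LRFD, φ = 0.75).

f_max ≈ 3.45 kip/in; adequate

Total weld length L_w = 21 in. Treat welds as unit-width lines.
Polar moment about centroid: J = 2[d³/12 + d(b/2)²] = 2[10.5³/12 + 10.5×2²] = 276.9 in³.
Direct shear f_v = P/L_w = 23.7 / 21 = 1.129 kip/in (vertical).
Torsion M = P·e = 23.7 × 6 = 142.2 kip·in.
Critical point at (x, y) = (2, 5.25) from centroid. f_tx = M·y/J = 2.696 kip/in; f_ty = M·x/J = 1.027 kip/in.
Resultant f_max = √[f_tx² + (f_v + f_ty)²] = √[2.696² + (1.129 + 1.027)²] = 3.452 kip/in.
Capacity per unit length: φr_n = 0.75 × 0.6 × 60 × (0.707 × 0.3125) = 5.965 kip/in.
3.452 ≤ 5.965 → adequate.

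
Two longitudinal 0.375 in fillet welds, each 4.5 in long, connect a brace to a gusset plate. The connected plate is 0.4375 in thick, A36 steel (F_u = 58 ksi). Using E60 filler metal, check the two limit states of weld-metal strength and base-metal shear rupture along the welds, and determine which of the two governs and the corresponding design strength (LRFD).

E60XX → F_EXX = 60 ksi.
t_e = 0.707 × 0.375 = 0.2651 in; L = 9 in.
Weld metal: φR_n = 0.75 × 0.6 × 60 × 0.2651 × 9 = 64.43 kip.
Base metal (shear rupture): φR_n = 0.75 × 0.6 × 58 × 0.4375 × 9 = 102.8 kip.
Governing: weld metal.

φR_n ≈ 64.4 kip (weld metal governs)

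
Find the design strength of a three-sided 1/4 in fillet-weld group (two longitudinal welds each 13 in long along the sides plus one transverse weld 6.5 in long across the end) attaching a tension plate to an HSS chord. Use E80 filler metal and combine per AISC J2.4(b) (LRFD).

φR_n ≈ 207 kips

E80XX → F_EXX = 80 ksi.
t_e = 0.707 × 0.25 = 0.1767 in.
R_nwl = 0.6 × 80 × 0.1767 × 26 = 220.6 kips (longitudinal, 2 welds).
R_nwt = 0.6 × 80 × 0.1767 × 6.5 = 55.15 kips (transverse, base value).
(i) R_nwl + R_nwt = 275.7 kips; (ii) 0.85 R_nwl + 1.5 R_nwt = 270.2 kips.
R_n = max = 275.7 kips [governs: (i)]; φR_n = 206.8 kips.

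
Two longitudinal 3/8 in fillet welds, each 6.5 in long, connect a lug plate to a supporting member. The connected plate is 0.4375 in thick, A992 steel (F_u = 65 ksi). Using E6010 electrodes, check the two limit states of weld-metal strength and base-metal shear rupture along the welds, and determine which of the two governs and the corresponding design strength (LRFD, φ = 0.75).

φR_n ≈ 93.1 kip (weld metal governs)

E60XX → F_EXX = 60 ksi.
t_e = 0.707 × 0.375 = 0.2651 in; L = 13 in.
Weld metal: φR_n = 0.75 × 0.6 × 60 × 0.2651 × 13 = 93.06 kip.
Base metal (shear rupture): φR_n = 0.75 × 0.6 × 65 × 0.4375 × 13 = 166.4 kip.
Governing: weld metal.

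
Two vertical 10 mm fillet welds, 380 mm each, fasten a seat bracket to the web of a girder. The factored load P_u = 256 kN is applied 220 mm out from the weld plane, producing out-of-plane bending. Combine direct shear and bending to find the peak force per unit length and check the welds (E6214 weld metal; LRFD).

E62XX → F_EXX = 620 MPa.
L_w = 2 × 380 = 760 mm; section modulus (unit throat) S = 2 × L²/6 = 48130 mm².
Direct shear f_v = P/L_w = 256×10³/760 = 336.8 N/mm.
Moment M = P × e = 256×10³ × 220 = 56320000 N·mm; bending f_b = M/S = 1170 N/mm.
f_max = √(f_v² + f_b²) = √(336.8² + 1170²) = 1218 N/mm.
φr_n = 0.75 × 0.6 × 620 × (0.707 × 10) = 1973 N/mm → adequate.

f_max ≈ 1220 N/mm; adequate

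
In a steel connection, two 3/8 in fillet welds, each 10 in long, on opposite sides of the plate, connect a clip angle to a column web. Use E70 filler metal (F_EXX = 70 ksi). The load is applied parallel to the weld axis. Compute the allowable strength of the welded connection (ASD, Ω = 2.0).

R_n/Ω ≈ 111 kips

Effective throat t_e = 0.707 × 0.375 = 0.2651 in.
Total length L = 20 in; A_we = 0.2651 × 20 = 5.303 in².
F_nw = 0.6 F_EXX = 0.6 × 70 = 42 ksi.
R_n = 42 × 5.303 = 222.7 kips; R_n/Ω = 222.7/2.0 = 111.4 kips.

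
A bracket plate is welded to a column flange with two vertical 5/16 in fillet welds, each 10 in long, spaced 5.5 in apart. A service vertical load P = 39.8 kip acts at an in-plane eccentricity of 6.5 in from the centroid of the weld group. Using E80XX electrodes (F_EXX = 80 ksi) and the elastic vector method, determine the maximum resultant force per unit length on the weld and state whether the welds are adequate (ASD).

f_max ≈ 5.87 kip/in; NOT adequate

Total weld length L_w = 20 in. Treat welds as unit-width lines.
Polar moment about centroid: J = 2[d³/12 + d(b/2)²] = 2[10³/12 + 10×2.75²] = 317.9 in³.
Direct shear f_v = P/L_w = 39.8 / 20 = 1.99 kip/in (vertical).
Torsion M = P·e = 39.8 × 6.5 = 258.7 kip·in.
Critical point at (x, y) = (2.75, 5) from centroid. f_tx = M·y/J = 4.069 kip/in; f_ty = M·x/J = 2.238 kip/in.
Resultant f_max = √[f_tx² + (f_v + f_ty)²] = √[4.069² + (1.99 + 2.238)²] = 5.868 kip/in.
Capacity per unit length: r_n/Ω = (1/2.0) × 0.6 × 80 × (0.707 × 0.3125) = 5.302 kip/in.
5.868 > 5.302 → NOT adequate.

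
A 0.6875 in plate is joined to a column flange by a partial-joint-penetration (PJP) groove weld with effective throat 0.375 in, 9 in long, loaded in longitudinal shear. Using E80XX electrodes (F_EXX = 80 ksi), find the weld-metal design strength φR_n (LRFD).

φR_n ≈ 122 kips

Effective throat (given) t_e = 0.375 in.
A_we = 0.375 × 9 = 3.375 in².
F_nw = 0.6 F_EXX = 48 ksi.
φR_n = 0.75 × 48 × 3.375 = 121.5 kips.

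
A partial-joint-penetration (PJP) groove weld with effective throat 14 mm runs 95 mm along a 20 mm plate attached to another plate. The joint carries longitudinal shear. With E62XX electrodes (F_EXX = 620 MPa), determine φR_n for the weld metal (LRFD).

φR_n ≈ 371 kN

Effective throat (given) t_e = 14 mm.
A_we = 14 × 95 = 1330 mm².
F_nw = 0.6 F_EXX = 372 MPa.
φR_n = 0.75 × 372 × 1330 × 10⁻³ = 371.1 kN.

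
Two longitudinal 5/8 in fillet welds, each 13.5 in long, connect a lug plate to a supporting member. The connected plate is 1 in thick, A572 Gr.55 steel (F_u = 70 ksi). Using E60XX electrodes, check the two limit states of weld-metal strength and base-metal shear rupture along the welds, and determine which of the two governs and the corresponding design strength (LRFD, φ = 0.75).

E60XX → F_EXX = 60 ksi.
t_e = 0.707 × 0.625 = 0.4419 in; L = 27 in.
Weld metal: φR_n = 0.75 × 0.6 × 60 × 0.4419 × 27 = 322.1 kips.
Base metal (shear rupture): φR_n = 0.75 × 0.6 × 70 × 1 × 27 = 850.5 kips.
Governing: weld metal.

φR_n ≈ 322 kips (weld metal governs)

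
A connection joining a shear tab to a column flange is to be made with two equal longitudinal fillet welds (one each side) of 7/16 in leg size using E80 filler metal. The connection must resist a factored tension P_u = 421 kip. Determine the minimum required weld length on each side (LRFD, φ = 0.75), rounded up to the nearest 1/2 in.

E80XX → F_EXX = 80 ksi.
Throat t_e = 0.707 × 0.4375 = 0.3093 in.
φr_n = 0.75 × 0.6 × 80 × 0.3093 = 11.14 kip/in.
L_req = P_u / φr_n = 421 / 11.14 = 37.81 in total.
Per side: 37.81 / 2 = 18.9 in.
Round up → use L = 19 in on each side.

L = 19 in on each side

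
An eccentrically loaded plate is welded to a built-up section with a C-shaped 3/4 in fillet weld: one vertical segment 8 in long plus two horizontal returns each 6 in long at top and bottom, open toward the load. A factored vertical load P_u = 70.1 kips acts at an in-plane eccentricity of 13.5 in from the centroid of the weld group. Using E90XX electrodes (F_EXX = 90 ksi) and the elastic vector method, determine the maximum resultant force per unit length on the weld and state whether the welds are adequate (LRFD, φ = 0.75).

Total weld length L_w = 20 in. Treat welds as unit-width lines.
Centroid: x̄ = 2×6×3 / 20 = 1.8 in from the vertical weld.
Polar moment about centroid: J = I_x + I_y = [8³/12 + 2×6×4²] + [8×1.8² + 2(6³/12 + 6×1.2²)] = 313.9 in³.
Direct shear f_v = P/L_w = 70.1 / 20 = 3.505 kip/in (vertical).
Torsion M = P·e = 70.1 × 13.5 = 946.35 kip·in.
Critical point at (x, y) = (4.2, 4) from centroid. f_tx = M·y/J = 12.06 kip/in; f_ty = M·x/J = 12.66 kip/in.
Resultant f_max = √[f_tx² + (f_v + f_ty)²] = √[12.06² + (3.505 + 12.66)²] = 20.17 kip/in.
Capacity per unit length: φr_n = 0.75 × 0.6 × 90 × (0.707 × 0.75) = 21.48 kip/in.
20.17 ≤ 21.48 → adequate.

f_max ≈ 20.2 kip/in; adequate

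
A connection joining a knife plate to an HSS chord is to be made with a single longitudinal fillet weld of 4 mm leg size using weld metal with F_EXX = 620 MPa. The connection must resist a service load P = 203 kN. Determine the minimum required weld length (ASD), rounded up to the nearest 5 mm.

Throat t_e = 0.707 × 4 = 2.828 mm.
r_n/Ω = (0.6 × 620 × 2.828) / 2.0 = 526 N/mm = 0.526 kN/mm.
L_req = P / (r_n/Ω) = 203 / 0.526 = 385.9 mm total.
Round up → use L = 390 mm.

L = 390 mm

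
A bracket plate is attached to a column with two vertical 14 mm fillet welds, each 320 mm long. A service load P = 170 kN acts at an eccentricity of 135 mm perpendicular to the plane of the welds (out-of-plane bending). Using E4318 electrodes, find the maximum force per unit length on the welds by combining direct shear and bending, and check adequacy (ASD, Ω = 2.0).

E43XX → F_EXX = 430 MPa.
L_w = 2 × 320 = 640 mm; section modulus (unit throat) S = 2 × L²/6 = 34130 mm².
Direct shear f_v = P/L_w = 170×10³/640 = 265.6 N/mm.
Moment M = P × e = 170×10³ × 135 = 22950000 N·mm; bending f_b = M/S = 672.4 N/mm.
f_max = √(f_v² + f_b²) = √(265.6² + 672.4²) = 722.9 N/mm.
r_n/Ω = (1/2.0) × 0.6 × 430 × (0.707 × 14) = 1277 N/mm → adequate.

f_max ≈ 723 N/mm; adequate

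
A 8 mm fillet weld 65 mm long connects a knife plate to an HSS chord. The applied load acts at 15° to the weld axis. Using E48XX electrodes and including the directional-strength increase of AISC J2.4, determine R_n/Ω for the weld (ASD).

E48XX → F_EXX = 480 MPa.
t_e = 0.707 × 8 = 5.656 mm; A_we = 5.656 × 65 = 367.6 mm².
Directional factor: 1.0 + 0.5 sin^1.5(15°) = 1.066.
F_nw = 0.6 × 480 × 1.066 = 307 MPa.
R_n/Ω = (307 × 367.6) / 2.0 × 10⁻³ = 56.43 kN.

R_n/Ω ≈ 56.4 kN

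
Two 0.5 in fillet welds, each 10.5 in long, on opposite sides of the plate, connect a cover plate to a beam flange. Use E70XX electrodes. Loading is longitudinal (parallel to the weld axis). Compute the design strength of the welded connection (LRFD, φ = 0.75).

φR_n ≈ 234 kips

E70XX → F_EXX = 70 ksi.
Effective throat t_e = 0.707 × 0.5 = 0.3535 in.
Total length L = 21 in; A_we = 0.3535 × 21 = 7.423 in².
F_nw = 0.6 F_EXX = 0.6 × 70 = 42 ksi.
φR_n = 0.75 × 42 × 7.423 = 233.8 kips.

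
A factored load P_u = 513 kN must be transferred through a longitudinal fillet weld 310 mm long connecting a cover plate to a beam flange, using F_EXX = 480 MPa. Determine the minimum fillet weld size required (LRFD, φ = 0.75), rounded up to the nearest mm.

Total weld length L = 310 mm.
Required throat t_e = P_u / (φ × 0.6 F_EXX × L) = 513 / (0.75 × 0.6 × 480 × 310 × 10⁻³) = 7.661 mm.
Required leg w = t_e / 0.707 = 10.84 mm → use 11 mm.

w = 11 mm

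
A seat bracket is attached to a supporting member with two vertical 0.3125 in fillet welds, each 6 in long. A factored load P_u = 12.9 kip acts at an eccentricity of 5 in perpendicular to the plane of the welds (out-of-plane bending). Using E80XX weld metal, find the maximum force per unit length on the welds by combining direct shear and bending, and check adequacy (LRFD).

f_max ≈ 5.48 kip/in; adequate

E80XX → F_EXX = 80 ksi.
L_w = 2 × 6 = 12 in; section modulus (unit throat) S = 2 × L²/6 = 12 in².
Direct shear f_v = P/L_w = 12.9/12 = 1.075 kip/in.
Moment M = P × e = 12.9 × 5 = 64.5 kip·in; bending f_b = M/S = 5.375 kip/in.
f_max = √(f_v² + f_b²) = √(1.075² + 5.375²) = 5.481 kip/in.
φr_n = 0.75 × 0.6 × 80 × (0.707 × 0.3125) = 7.954 kip/in → adequate.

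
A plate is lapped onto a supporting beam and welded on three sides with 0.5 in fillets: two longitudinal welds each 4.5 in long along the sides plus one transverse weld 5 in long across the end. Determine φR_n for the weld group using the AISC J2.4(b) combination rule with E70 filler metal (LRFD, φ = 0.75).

E70XX → F_EXX = 70 ksi.
t_e = 0.707 × 0.5 = 0.3535 in.
R_nwl = 0.6 × 70 × 0.3535 × 9 = 133.6 kips (longitudinal, 2 welds).
R_nwt = 0.6 × 70 × 0.3535 × 5 = 74.23 kips (transverse, base value).
(i) R_nwl + R_nwt = 207.9 kips; (ii) 0.85 R_nwl + 1.5 R_nwt = 224.9 kips.
R_n = max = 224.9 kips [governs: (ii)]; φR_n = 168.7 kips.

φR_n ≈ 169 kips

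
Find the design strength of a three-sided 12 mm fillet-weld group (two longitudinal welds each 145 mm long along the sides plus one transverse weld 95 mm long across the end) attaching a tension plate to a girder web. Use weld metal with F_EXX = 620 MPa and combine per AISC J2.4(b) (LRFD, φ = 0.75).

t_e = 0.707 × 12 = 8.484 mm.
R_nwl = 0.6 × 620 × 8.484 × 290 × 10⁻³ = 915.3 kN (longitudinal, 2 welds).
R_nwt = 0.6 × 620 × 8.484 × 95 × 10⁻³ = 299.8 kN (transverse, base value).
(i) R_nwl + R_nwt = 1215 kN; (ii) 0.85 R_nwl + 1.5 R_nwt = 1228 kN.
R_n = max = 1228 kN [governs: (ii)]; φR_n = 920.8 kN.

φR_n ≈ 921 kN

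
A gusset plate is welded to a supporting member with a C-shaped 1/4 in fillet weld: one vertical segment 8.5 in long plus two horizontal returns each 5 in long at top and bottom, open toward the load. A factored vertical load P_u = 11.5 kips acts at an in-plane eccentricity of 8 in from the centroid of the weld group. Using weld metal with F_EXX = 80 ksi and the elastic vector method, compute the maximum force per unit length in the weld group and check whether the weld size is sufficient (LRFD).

f_max ≈ 2.29 kip/in; adequate

Total weld length L_w = 18.5 in. Treat welds as unit-width lines.
Centroid: x̄ = 2×5×2.5 / 18.5 = 1.351 in from the vertical weld.
Polar moment about centroid: J = I_x + I_y = [8.5³/12 + 2×5×4.25²] + [8.5×1.351² + 2(5³/12 + 5×1.149²)] = 281.4 in³.
Direct shear f_v = P/L_w = 11.5 / 18.5 = 0.6216 kip/in (vertical).
Torsion M = P·e = 11.5 × 8 = 92 kip·in.
Critical point at (x, y) = (3.649, 4.25) from centroid. f_tx = M·y/J = 1.39 kip/in; f_ty = M·x/J = 1.193 kip/in.
Resultant f_max = √[f_tx² + (f_v + f_ty)²] = √[1.39² + (0.6216 + 1.193)²] = 2.286 kip/in.
Capacity per unit length: φr_n = 0.75 × 0.6 × 80 × (0.707 × 0.25) = 6.363 kip/in.
2.286 ≤ 6.363 → adequate.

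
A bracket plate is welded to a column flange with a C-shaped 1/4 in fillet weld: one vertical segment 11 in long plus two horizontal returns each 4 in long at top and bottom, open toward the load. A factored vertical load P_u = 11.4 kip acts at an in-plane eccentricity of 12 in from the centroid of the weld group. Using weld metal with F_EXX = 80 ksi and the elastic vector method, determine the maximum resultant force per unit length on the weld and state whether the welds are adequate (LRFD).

Total weld length L_w = 19 in. Treat welds as unit-width lines.
Centroid: x̄ = 2×4×2 / 19 = 0.8421 in from the vertical weld.
Polar moment about centroid: J = I_x + I_y = [11³/12 + 2×4×5.5²] + [11×0.8421² + 2(4³/12 + 4×1.158²)] = 382.1 in³.
Direct shear f_v = P/L_w = 11.4 / 19 = 0.6 kip/in (vertical).
Torsion M = P·e = 11.4 × 12 = 136.8 kip·in.
Critical point at (x, y) = (3.158, 5.5) from centroid. f_tx = M·y/J = 1.969 kip/in; f_ty = M·x/J = 1.131 kip/in.
Resultant f_max = √[f_tx² + (f_v + f_ty)²] = √[1.969² + (0.6 + 1.131)²] = 2.621 kip/in.
Capacity per unit length: φr_n = 0.75 × 0.6 × 80 × (0.707 × 0.25) = 6.363 kip/in.
2.621 ≤ 6.363 → adequate.

f_max ≈ 2.62 kip/in; adequate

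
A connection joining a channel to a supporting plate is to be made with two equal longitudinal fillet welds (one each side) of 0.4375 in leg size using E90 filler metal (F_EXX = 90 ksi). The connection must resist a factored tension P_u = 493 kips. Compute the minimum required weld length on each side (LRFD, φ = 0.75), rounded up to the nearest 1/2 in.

L = 20 in on each side

Throat t_e = 0.707 × 0.4375 = 0.3093 in.
φr_n = 0.75 × 0.6 × 90 × 0.3093 = 12.53 kips/in.
L_req = P_u / φr_n = 493 / 12.53 = 39.35 in total.
Per side: 39.35 / 2 = 19.68 in.
Round up → use L = 20 in on each side.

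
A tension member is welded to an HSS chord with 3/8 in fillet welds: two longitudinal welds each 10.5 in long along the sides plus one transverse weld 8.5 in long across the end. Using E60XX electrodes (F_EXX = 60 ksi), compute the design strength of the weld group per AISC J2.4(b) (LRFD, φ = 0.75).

φR_n ≈ 219 kips

t_e = 0.707 × 0.375 = 0.2651 in.
R_nwl = 0.6 × 60 × 0.2651 × 21 = 200.4 kips (longitudinal, 2 welds).
R_nwt = 0.6 × 60 × 0.2651 × 8.5 = 81.13 kips (transverse, base value).
(i) R_nwl + R_nwt = 281.6 kips; (ii) 0.85 R_nwl + 1.5 R_nwt = 292.1 kips.
R_n = max = 292.1 kips [governs: (ii)]; φR_n = 219 kips.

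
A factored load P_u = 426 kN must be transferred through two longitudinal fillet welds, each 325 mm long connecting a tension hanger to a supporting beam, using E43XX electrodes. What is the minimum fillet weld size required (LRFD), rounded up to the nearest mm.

E43XX → F_EXX = 430 MPa.
Total weld length L = 650 mm.
Required throat t_e = P_u / (φ × 0.6 F_EXX × L) = 426 / (0.75 × 0.6 × 430 × 650 × 10⁻³) = 3.387 mm.
Required leg w = t_e / 0.707 = 4.791 mm → use 5 mm.

w = 5 mm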